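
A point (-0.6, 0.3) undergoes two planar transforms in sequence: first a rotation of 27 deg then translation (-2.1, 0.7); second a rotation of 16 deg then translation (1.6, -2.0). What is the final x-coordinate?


After transform 1:
x1 = cos(27)*-0.6 - sin(27)*0.3 + -2.1 = -2.7708
y1 = sin(27)*-0.6 + cos(27)*0.3 + 0.7 = 0.6949
After transform 2:
x2 = cos(16)*-2.7708 - sin(16)*0.6949 + 1.6
= -1.255


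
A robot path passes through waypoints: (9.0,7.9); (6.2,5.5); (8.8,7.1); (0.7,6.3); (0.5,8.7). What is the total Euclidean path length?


Segment lengths:
  seg1 = sqrt((-2.8)^2 + (-2.4)^2) = 3.6878
  seg2 = sqrt((2.6)^2 + (1.6)^2) = 3.0529
  seg3 = sqrt((-8.1)^2 + (-0.8)^2) = 8.1394
  seg4 = sqrt((-0.2)^2 + (2.4)^2) = 2.4083
Total = 17.2884


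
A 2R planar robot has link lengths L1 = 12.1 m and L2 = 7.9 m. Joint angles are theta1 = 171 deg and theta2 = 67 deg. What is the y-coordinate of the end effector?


Convert angles to radians: theta1 = 2.9845, theta2 = 1.1694
y = L1*sin(theta1) + L2*sin(theta1+theta2)
y = 1.8929 + -6.6996
y = -4.8067


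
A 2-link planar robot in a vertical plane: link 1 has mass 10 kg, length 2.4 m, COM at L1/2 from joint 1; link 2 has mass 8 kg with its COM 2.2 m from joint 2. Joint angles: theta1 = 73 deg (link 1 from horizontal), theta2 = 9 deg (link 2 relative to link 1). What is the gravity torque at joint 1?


Horizontal distance from joint 1 to link-1 COM:
  x_c1 = (L1/2)*cos(t1) = 1.2 * 0.2924 = 0.3508 m
Horizontal distance from joint 1 to link-2 COM:
  x_c2 = L1*cos(t1) + Lc2*cos(t1+t2)
       = 2.4*0.2924 + 2.2*0.1392 = 1.0079 m
tau1 = m1*g*x_c1 + m2*g*x_c2
     = 10*9.81*0.3508 + 8*9.81*1.0079
     = 34.418 + 79.0979
     = 113.5159 Nm


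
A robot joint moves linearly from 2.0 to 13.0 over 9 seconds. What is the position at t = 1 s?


s = t/T = 1/9 = 0.1111
p(t) = p0 + (pf-p0)*s
= 2.0 + (13.0 - 2.0) * 0.1111
= 3.2222


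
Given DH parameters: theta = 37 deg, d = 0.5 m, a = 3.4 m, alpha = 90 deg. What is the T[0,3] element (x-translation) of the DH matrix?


T[0,3] = a * cos(theta)
= 3.4 * cos(37 deg)
= 3.4 * 0.7986
= 2.7154


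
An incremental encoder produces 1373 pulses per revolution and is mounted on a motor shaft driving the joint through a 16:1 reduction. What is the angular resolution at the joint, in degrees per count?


counts per rev = 1373
effective counts at joint = 1373 * 16 = 21968
resolution = 360 / 21968
= 0.0164 deg/count


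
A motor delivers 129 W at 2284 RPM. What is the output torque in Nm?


omega = 2284 * 2*pi/60 = 239.1799 rad/s
tau = P / omega = 129 / 239.1799
= 0.5393 Nm


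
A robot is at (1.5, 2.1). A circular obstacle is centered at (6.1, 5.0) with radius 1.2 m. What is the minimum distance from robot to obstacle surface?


center_dist = sqrt((1.5-6.1)^2 + (2.1-5.0)^2)
= sqrt(21.16 + 8.41)
= 5.4378
min_dist = center_dist - radius = 5.4378 - 1.2 = 4.2378 m


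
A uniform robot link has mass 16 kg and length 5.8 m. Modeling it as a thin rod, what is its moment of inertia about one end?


I = (1/3) * m * L^2
= (1/3) * 16 * 5.8^2
= 0.333333 * 16 * 33.64
= 179.4133 kg*m^2


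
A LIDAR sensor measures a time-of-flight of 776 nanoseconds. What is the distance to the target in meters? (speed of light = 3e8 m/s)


tof = 776 ns = 7.76e-07 s
dist = c * tof / 2
= 3e8 * 7.76e-07 / 2
= 116.4 m


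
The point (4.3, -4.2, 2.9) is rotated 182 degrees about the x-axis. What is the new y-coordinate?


Rotation about x-axis: y' = y*cos(theta) - z*sin(theta)
= -4.2 * -0.9994 - 2.9 * -0.0349
= 4.2987


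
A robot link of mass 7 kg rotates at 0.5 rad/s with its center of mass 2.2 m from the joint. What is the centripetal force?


F = m * omega^2 * r
= 7 * 0.5^2 * 2.2
= 7 * 0.25 * 2.2
= 3.85 N


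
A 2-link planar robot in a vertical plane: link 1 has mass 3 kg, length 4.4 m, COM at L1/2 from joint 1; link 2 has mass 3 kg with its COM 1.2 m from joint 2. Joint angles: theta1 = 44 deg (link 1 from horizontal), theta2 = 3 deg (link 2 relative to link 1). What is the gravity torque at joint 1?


Horizontal distance from joint 1 to link-1 COM:
  x_c1 = (L1/2)*cos(t1) = 2.2 * 0.7193 = 1.5825 m
Horizontal distance from joint 1 to link-2 COM:
  x_c2 = L1*cos(t1) + Lc2*cos(t1+t2)
       = 4.4*0.7193 + 1.2*0.682 = 3.9835 m
tau1 = m1*g*x_c1 + m2*g*x_c2
     = 3*9.81*1.5825 + 3*9.81*3.9835
     = 46.5744 + 117.2342
     = 163.8086 Nm


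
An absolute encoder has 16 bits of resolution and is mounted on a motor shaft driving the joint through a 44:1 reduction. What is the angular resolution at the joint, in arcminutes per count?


counts = 2^16 = 65536
effective counts at joint = 65536 * 44 = 2883584
resolution = 360*60 / 2883584
= 0.0075 arcmin/count


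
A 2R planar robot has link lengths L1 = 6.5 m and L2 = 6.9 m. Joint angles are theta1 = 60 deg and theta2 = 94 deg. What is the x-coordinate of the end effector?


Convert angles to radians: theta1 = 1.0472, theta2 = 1.6406
x = L1*cos(theta1) + L2*cos(theta1+theta2)
x = 3.25 + -6.2017
x = -2.9517


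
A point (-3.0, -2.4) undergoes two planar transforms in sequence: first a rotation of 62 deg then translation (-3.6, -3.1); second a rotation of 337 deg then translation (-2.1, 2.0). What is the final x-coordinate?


After transform 1:
x1 = cos(62)*-3.0 - sin(62)*-2.4 + -3.6 = -2.8893
y1 = sin(62)*-3.0 + cos(62)*-2.4 + -3.1 = -6.8756
After transform 2:
x2 = cos(337)*-2.8893 - sin(337)*-6.8756 + -2.1
= -7.4462


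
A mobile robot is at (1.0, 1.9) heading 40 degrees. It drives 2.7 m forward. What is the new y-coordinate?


y_new = y0 + d*sin(theta)
= 1.9 + 2.7*sin(40)
= 1.9 + 1.7355
= 3.6355


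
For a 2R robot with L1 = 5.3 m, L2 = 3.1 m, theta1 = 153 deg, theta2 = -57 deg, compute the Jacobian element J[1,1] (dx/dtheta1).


J[1,1] = -L1*sin(t1) - L2*sin(t1+t2)
= -5.3*sin(153) - 3.1*sin(96)
= -5.4892


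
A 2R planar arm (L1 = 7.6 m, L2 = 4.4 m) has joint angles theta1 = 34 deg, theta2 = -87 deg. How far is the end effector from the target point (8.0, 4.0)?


End effector via forward kinematics:
x = L1*cos(t1) + L2*cos(t1+t2) = 8.9487
y = L1*sin(t1) + L2*sin(t1+t2) = 0.7359
Distance to target:
d = sqrt((8.0 - 8.9487)^2 + (4.0 - 0.7359)^2)
= sqrt(0.9 + 10.6545)
= 3.3992 m


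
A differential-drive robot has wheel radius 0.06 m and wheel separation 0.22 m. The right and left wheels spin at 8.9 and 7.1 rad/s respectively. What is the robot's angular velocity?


vR = r*wR = 0.06*8.9 = 0.534 m/s
vL = r*wL = 0.06*7.1 = 0.426 m/s
v = (vR+vL)/2 = 0.48 m/s
omega = (vR-vL)/L = 0.4909 rad/s
angular velocity = 0.4909 rad/s


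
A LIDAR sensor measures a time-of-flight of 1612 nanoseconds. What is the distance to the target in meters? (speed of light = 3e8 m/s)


tof = 1612 ns = 1.612e-06 s
dist = c * tof / 2
= 3e8 * 1.612e-06 / 2
= 241.8 m


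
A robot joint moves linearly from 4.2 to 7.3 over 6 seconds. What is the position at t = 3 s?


s = t/T = 3/6 = 0.5
p(t) = p0 + (pf-p0)*s
= 4.2 + (7.3 - 4.2) * 0.5
= 5.75


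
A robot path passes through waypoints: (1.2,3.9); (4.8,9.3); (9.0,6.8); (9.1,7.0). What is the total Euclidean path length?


Segment lengths:
  seg1 = sqrt((3.6)^2 + (5.4)^2) = 6.49
  seg2 = sqrt((4.2)^2 + (-2.5)^2) = 4.8877
  seg3 = sqrt((0.1)^2 + (0.2)^2) = 0.2236
Total = 11.6013


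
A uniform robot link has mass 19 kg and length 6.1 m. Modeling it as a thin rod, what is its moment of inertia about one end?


I = (1/3) * m * L^2
= (1/3) * 19 * 6.1^2
= 0.333333 * 19 * 37.21
= 235.6633 kg*m^2


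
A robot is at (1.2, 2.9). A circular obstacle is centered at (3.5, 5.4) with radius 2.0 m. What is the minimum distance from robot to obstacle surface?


center_dist = sqrt((1.2-3.5)^2 + (2.9-5.4)^2)
= sqrt(5.29 + 6.25)
= 3.3971
min_dist = center_dist - radius = 3.3971 - 2.0 = 1.3971 m


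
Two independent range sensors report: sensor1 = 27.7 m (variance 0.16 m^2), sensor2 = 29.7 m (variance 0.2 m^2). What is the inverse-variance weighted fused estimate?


w1 = (1/var1) / (1/var1 + 1/var2)
   = 6.25 / (6.25 + 5.0) = 0.5556
w2 = 1 - w1 = 0.4444
fused = w1*s1 + w2*s2 = 15.3889 + 13.2
= 28.5889 m


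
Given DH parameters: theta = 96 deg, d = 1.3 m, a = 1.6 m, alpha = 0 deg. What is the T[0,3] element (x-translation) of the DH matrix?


T[0,3] = a * cos(theta)
= 1.6 * cos(96 deg)
= 1.6 * -0.1045
= -0.1672


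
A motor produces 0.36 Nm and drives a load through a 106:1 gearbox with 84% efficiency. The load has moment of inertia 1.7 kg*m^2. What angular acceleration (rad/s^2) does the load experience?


tau_out = tau_motor * N * eta
= 0.36 * 106 * 0.84 = 32.0544 Nm
alpha = tau_out / I = 32.0544 / 1.7
= 18.8555 rad/s^2


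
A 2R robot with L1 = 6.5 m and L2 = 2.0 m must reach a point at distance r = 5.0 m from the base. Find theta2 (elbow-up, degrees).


cos(theta2) = (r^2 - L1^2 - L2^2) / (2*L1*L2)
cos(theta2) = (25.0 - 42.25 - 4.0) / 26.0
cos(theta2) = -0.817308
theta2 = 144.8162 degrees


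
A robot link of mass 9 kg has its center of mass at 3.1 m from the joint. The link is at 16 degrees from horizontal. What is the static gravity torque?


tau = m*g*L*cos(angle)
= 9 * 9.81 * 3.1 * cos(16 deg)
= 9 * 9.81 * 3.1 * 0.9613
= 263.0964 Nm


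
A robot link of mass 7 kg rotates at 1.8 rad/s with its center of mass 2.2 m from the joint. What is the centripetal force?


F = m * omega^2 * r
= 7 * 1.8^2 * 2.2
= 7 * 3.24 * 2.2
= 49.896 N


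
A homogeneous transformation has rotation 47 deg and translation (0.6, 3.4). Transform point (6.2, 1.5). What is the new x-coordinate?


x' = cos(theta)*px - sin(theta)*py + tx
= 0.682*6.2 - 0.7314*1.5 + 0.6
= 3.7314


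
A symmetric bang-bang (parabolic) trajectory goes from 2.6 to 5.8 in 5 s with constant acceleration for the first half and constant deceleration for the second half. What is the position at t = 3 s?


Symmetric rest-to-rest: each phase covers (pf-p0)/2 in time T/2. 0.5*a*(T/2)^2 = (pf-p0)/2 => a = 4*(pf-p0)/T^2
a = 4*(5.8-2.6)/5^2 = 0.512
t = 3 is in the deceleration phase (t > T/2).
p = pf - 0.5*a*(T-t)^2 = 5.8 - 0.5*0.512*2^2
= 4.776


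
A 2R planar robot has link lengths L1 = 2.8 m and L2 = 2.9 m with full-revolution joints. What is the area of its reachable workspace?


r_max = L1 + L2 = 5.7 m
r_min = |L1 - L2| = 0.1 m
Area = pi*(r_max^2 - r_min^2)
= pi*(32.49 - 0.01)
= pi * 32.48
= 102.0389 m^2


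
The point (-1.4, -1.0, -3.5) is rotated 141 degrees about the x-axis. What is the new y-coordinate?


Rotation about x-axis: y' = y*cos(theta) - z*sin(theta)
= -1.0 * -0.7771 - -3.5 * 0.6293
= 2.9798


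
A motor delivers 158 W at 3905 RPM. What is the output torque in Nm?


omega = 3905 * 2*pi/60 = 408.9306 rad/s
tau = P / omega = 158 / 408.9306
= 0.3864 Nm


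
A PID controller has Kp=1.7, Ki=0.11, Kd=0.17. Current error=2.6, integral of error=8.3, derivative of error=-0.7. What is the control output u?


u = Kp*e + Ki*int(e) + Kd*de/dt
= 1.7*2.6 + 0.11*8.3 + 0.17*(-0.7)
= 4.42 + 0.913 + -0.119
= 5.214


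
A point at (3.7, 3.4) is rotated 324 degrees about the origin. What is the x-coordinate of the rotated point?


x' = x*cos(theta) - y*sin(theta)
cos(324 deg) = 0.809, sin(324 deg) = -0.5878
x' = 3.7 * 0.809 - 3.4 * -0.5878
= 2.9934 - -1.9985
= 4.9918


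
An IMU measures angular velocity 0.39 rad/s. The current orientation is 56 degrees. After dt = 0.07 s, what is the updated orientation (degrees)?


delta_theta = w * dt = 0.39 * 0.07 = 0.0273 rad
= 1.5642 deg
theta_new = 56 + 1.5642 = 57.5642 deg


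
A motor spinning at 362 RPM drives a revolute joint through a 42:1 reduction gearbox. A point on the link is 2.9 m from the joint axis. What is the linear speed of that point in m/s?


omega_motor = 362 * 2*pi/60 = 37.9086 rad/s
omega_joint = omega_motor / 42 = 0.9026 rad/s
v = omega_joint * r = 0.9026 * 2.9
= 2.6175 m/s


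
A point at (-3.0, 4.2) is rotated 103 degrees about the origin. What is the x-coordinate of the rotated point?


x' = x*cos(theta) - y*sin(theta)
cos(103 deg) = -0.225, sin(103 deg) = 0.9744
x' = -3.0 * -0.225 - 4.2 * 0.9744
= 0.6749 - 4.0924
= -3.4175


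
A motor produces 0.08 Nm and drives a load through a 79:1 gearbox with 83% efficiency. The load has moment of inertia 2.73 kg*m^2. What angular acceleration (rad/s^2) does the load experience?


tau_out = tau_motor * N * eta
= 0.08 * 79 * 0.83 = 5.2456 Nm
alpha = tau_out / I = 5.2456 / 2.73
= 1.9215 rad/s^2


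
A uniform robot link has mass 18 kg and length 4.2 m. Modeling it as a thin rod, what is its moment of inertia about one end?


I = (1/3) * m * L^2
= (1/3) * 18 * 4.2^2
= 0.333333 * 18 * 17.64
= 105.84 kg*m^2


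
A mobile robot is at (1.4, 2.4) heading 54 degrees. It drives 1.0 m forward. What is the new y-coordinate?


y_new = y0 + d*sin(theta)
= 2.4 + 1.0*sin(54)
= 2.4 + 0.809
= 3.209


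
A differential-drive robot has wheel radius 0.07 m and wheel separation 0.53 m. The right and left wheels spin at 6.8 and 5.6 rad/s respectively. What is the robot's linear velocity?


vR = r*wR = 0.07*6.8 = 0.476 m/s
vL = r*wL = 0.07*5.6 = 0.392 m/s
v = (vR+vL)/2 = 0.434 m/s
omega = (vR-vL)/L = 0.1585 rad/s
linear velocity = 0.434 m/s


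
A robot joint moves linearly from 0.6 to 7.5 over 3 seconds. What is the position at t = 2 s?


s = t/T = 2/3 = 0.6667
p(t) = p0 + (pf-p0)*s
= 0.6 + (7.5 - 0.6) * 0.6667
= 5.2


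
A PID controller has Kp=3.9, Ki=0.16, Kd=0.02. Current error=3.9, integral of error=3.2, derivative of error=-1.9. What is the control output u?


u = Kp*e + Ki*int(e) + Kd*de/dt
= 3.9*3.9 + 0.16*3.2 + 0.02*(-1.9)
= 15.21 + 0.512 + -0.038
= 15.684


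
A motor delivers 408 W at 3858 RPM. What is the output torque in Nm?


omega = 3858 * 2*pi/60 = 404.0088 rad/s
tau = P / omega = 408 / 404.0088
= 1.0099 Nm


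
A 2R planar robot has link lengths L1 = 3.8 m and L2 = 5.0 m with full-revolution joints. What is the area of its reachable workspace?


r_max = L1 + L2 = 8.8 m
r_min = |L1 - L2| = 1.2 m
Area = pi*(r_max^2 - r_min^2)
= pi*(77.44 - 1.44)
= pi * 76.0
= 238.761 m^2


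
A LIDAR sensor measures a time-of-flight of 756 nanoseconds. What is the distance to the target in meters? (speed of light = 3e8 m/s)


tof = 756 ns = 7.56e-07 s
dist = c * tof / 2
= 3e8 * 7.56e-07 / 2
= 113.4 m


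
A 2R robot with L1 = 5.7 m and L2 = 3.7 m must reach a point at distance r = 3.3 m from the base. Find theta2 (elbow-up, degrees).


cos(theta2) = (r^2 - L1^2 - L2^2) / (2*L1*L2)
cos(theta2) = (10.89 - 32.49 - 13.69) / 42.18
cos(theta2) = -0.836652
theta2 = 146.7883 degrees


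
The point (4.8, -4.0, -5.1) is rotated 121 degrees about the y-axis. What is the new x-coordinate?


Rotation about y-axis: x' = x*cos(theta) + z*sin(theta)
= 4.8 * -0.515 + -5.1 * 0.8572
= -6.8437


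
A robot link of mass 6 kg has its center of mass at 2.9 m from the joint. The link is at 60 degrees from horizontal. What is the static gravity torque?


tau = m*g*L*cos(angle)
= 6 * 9.81 * 2.9 * cos(60 deg)
= 6 * 9.81 * 2.9 * 0.5
= 85.347 Nm


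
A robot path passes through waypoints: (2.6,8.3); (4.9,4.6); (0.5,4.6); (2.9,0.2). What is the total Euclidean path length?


Segment lengths:
  seg1 = sqrt((2.3)^2 + (-3.7)^2) = 4.3566
  seg2 = sqrt((-4.4)^2 + (0.0)^2) = 4.4
  seg3 = sqrt((2.4)^2 + (-4.4)^2) = 5.012
Total = 13.7686


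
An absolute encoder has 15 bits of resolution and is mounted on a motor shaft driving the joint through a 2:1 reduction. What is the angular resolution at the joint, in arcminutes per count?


counts = 2^15 = 32768
effective counts at joint = 32768 * 2 = 65536
resolution = 360*60 / 65536
= 0.3296 arcmin/count


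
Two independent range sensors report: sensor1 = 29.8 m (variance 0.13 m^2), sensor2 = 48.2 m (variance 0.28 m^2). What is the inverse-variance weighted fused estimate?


w1 = (1/var1) / (1/var1 + 1/var2)
   = 7.6923 / (7.6923 + 3.5714) = 0.6829
w2 = 1 - w1 = 0.3171
fused = w1*s1 + w2*s2 = 20.3512 + 15.2829
= 35.6341 m


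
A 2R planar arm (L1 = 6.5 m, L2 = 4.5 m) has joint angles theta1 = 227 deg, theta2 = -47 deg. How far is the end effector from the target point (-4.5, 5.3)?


End effector via forward kinematics:
x = L1*cos(t1) + L2*cos(t1+t2) = -8.933
y = L1*sin(t1) + L2*sin(t1+t2) = -4.7538
Distance to target:
d = sqrt((-4.5 - -8.933)^2 + (5.3 - -4.7538)^2)
= sqrt(19.6514 + 101.0789)
= 10.9877 m


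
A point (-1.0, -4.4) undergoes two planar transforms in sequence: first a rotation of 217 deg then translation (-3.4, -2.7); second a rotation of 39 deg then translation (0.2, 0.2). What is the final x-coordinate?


After transform 1:
x1 = cos(217)*-1.0 - sin(217)*-4.4 + -3.4 = -5.2494
y1 = sin(217)*-1.0 + cos(217)*-4.4 + -2.7 = 1.4158
After transform 2:
x2 = cos(39)*-5.2494 - sin(39)*1.4158 + 0.2
= -4.7705


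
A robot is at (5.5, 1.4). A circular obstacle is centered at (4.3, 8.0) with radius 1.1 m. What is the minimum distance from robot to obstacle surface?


center_dist = sqrt((5.5-4.3)^2 + (1.4-8.0)^2)
= sqrt(1.44 + 43.56)
= 6.7082
min_dist = center_dist - radius = 6.7082 - 1.1 = 5.6082 m


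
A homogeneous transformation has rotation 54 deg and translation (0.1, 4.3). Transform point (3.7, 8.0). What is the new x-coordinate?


x' = cos(theta)*px - sin(theta)*py + tx
= 0.5878*3.7 - 0.809*8.0 + 0.1
= -4.1973


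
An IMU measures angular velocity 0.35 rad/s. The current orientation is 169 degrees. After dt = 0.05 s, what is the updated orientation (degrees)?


delta_theta = w * dt = 0.35 * 0.05 = 0.0175 rad
= 1.0027 deg
theta_new = 169 + 1.0027 = 170.0027 deg


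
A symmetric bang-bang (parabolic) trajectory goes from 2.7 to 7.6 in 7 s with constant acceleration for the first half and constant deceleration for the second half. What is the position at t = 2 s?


Symmetric rest-to-rest: each phase covers (pf-p0)/2 in time T/2. 0.5*a*(T/2)^2 = (pf-p0)/2 => a = 4*(pf-p0)/T^2
a = 4*(7.6-2.7)/7^2 = 0.4
t = 2 is in the acceleration phase (t <= T/2).
p = p0 + 0.5*a*t^2 = 2.7 + 0.5*0.4*2^2
= 3.5


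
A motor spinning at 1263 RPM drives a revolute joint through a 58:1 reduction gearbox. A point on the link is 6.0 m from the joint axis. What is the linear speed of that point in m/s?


omega_motor = 1263 * 2*pi/60 = 132.2611 rad/s
omega_joint = omega_motor / 58 = 2.2804 rad/s
v = omega_joint * r = 2.2804 * 6.0
= 13.6822 m/s


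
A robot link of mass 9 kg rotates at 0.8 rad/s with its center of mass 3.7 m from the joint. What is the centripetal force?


F = m * omega^2 * r
= 9 * 0.8^2 * 3.7
= 9 * 0.64 * 3.7
= 21.312 N


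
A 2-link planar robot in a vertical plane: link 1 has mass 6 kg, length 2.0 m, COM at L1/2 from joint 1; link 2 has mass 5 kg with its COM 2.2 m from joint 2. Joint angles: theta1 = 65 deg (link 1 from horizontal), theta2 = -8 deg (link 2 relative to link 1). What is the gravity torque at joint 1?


Horizontal distance from joint 1 to link-1 COM:
  x_c1 = (L1/2)*cos(t1) = 1.0 * 0.4226 = 0.4226 m
Horizontal distance from joint 1 to link-2 COM:
  x_c2 = L1*cos(t1) + Lc2*cos(t1+t2)
       = 2.0*0.4226 + 2.2*0.5446 = 2.0434 m
tau1 = m1*g*x_c1 + m2*g*x_c2
     = 6*9.81*0.4226 + 5*9.81*2.0434
     = 24.8753 + 100.2308
     = 125.1062 Nm


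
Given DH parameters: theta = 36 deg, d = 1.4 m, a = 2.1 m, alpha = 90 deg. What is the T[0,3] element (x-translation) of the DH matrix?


T[0,3] = a * cos(theta)
= 2.1 * cos(36 deg)
= 2.1 * 0.809
= 1.6989


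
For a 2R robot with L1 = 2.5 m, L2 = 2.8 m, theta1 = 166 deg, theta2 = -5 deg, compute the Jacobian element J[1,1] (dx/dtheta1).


J[1,1] = -L1*sin(t1) - L2*sin(t1+t2)
= -2.5*sin(166) - 2.8*sin(161)
= -1.5164


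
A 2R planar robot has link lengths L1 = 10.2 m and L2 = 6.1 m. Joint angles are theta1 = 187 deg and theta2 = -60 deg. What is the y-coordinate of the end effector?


Convert angles to radians: theta1 = 3.2638, theta2 = -1.0472
y = L1*sin(theta1) + L2*sin(theta1+theta2)
y = -1.2431 + 4.8717
y = 3.6286


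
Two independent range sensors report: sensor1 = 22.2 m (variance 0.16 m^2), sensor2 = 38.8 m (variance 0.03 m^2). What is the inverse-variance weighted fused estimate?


w1 = (1/var1) / (1/var1 + 1/var2)
   = 6.25 / (6.25 + 33.3333) = 0.1579
w2 = 1 - w1 = 0.8421
fused = w1*s1 + w2*s2 = 3.5053 + 32.6737
= 36.1789 m


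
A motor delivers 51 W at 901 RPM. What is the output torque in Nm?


omega = 901 * 2*pi/60 = 94.3525 rad/s
tau = P / omega = 51 / 94.3525
= 0.5405 Nm


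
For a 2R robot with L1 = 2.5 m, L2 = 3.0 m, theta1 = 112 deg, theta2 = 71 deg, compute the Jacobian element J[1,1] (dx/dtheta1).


J[1,1] = -L1*sin(t1) - L2*sin(t1+t2)
= -2.5*sin(112) - 3.0*sin(183)
= -2.161


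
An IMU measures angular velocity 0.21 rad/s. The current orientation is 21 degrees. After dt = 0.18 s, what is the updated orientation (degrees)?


delta_theta = w * dt = 0.21 * 0.18 = 0.0378 rad
= 2.1658 deg
theta_new = 21 + 2.1658 = 23.1658 deg


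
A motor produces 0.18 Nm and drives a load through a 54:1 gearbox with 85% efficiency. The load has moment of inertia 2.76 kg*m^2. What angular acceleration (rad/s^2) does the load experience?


tau_out = tau_motor * N * eta
= 0.18 * 54 * 0.85 = 8.262 Nm
alpha = tau_out / I = 8.262 / 2.76
= 2.9935 rad/s^2


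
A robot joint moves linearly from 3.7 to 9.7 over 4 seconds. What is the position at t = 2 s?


s = t/T = 2/4 = 0.5
p(t) = p0 + (pf-p0)*s
= 3.7 + (9.7 - 3.7) * 0.5
= 6.7


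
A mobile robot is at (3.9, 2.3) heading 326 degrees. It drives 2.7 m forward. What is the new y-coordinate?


y_new = y0 + d*sin(theta)
= 2.3 + 2.7*sin(326)
= 2.3 + -1.5098
= 0.7902


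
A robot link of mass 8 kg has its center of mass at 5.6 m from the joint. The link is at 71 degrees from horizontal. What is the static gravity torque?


tau = m*g*L*cos(angle)
= 8 * 9.81 * 5.6 * cos(71 deg)
= 8 * 9.81 * 5.6 * 0.3256
= 143.0833 Nm


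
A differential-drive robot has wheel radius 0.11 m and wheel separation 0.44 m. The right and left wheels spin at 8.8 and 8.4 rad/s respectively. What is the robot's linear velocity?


vR = r*wR = 0.11*8.8 = 0.968 m/s
vL = r*wL = 0.11*8.4 = 0.924 m/s
v = (vR+vL)/2 = 0.946 m/s
omega = (vR-vL)/L = 0.1 rad/s
linear velocity = 0.946 m/s


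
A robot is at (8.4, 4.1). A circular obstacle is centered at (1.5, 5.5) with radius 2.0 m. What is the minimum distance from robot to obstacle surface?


center_dist = sqrt((8.4-1.5)^2 + (4.1-5.5)^2)
= sqrt(47.61 + 1.96)
= 7.0406
min_dist = center_dist - radius = 7.0406 - 2.0 = 5.0406 m


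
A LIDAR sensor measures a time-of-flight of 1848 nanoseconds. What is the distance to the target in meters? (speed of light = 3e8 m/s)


tof = 1848 ns = 1.848e-06 s
dist = c * tof / 2
= 3e8 * 1.848e-06 / 2
= 277.2 m


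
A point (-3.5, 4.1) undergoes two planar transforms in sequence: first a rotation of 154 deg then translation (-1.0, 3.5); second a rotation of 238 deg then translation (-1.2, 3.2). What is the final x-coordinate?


After transform 1:
x1 = cos(154)*-3.5 - sin(154)*4.1 + -1.0 = 0.3485
y1 = sin(154)*-3.5 + cos(154)*4.1 + 3.5 = -1.7194
After transform 2:
x2 = cos(238)*0.3485 - sin(238)*-1.7194 + -1.2
= -2.8427


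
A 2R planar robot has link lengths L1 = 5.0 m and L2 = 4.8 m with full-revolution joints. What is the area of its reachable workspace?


r_max = L1 + L2 = 9.8 m
r_min = |L1 - L2| = 0.2 m
Area = pi*(r_max^2 - r_min^2)
= pi*(96.04 - 0.04)
= pi * 96.0
= 301.5929 m^2


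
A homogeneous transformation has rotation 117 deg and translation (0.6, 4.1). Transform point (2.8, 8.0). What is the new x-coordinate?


x' = cos(theta)*px - sin(theta)*py + tx
= -0.454*2.8 - 0.891*8.0 + 0.6
= -7.7992


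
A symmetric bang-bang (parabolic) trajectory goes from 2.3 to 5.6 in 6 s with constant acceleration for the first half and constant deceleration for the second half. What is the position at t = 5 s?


Symmetric rest-to-rest: each phase covers (pf-p0)/2 in time T/2. 0.5*a*(T/2)^2 = (pf-p0)/2 => a = 4*(pf-p0)/T^2
a = 4*(5.6-2.3)/6^2 = 0.3667
t = 5 is in the deceleration phase (t > T/2).
p = pf - 0.5*a*(T-t)^2 = 5.6 - 0.5*0.3667*1^2
= 5.4167


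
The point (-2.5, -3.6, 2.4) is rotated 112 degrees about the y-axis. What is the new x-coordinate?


Rotation about y-axis: x' = x*cos(theta) + z*sin(theta)
= -2.5 * -0.3746 + 2.4 * 0.9272
= 3.1618


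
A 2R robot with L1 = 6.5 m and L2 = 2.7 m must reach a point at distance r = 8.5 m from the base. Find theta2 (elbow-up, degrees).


cos(theta2) = (r^2 - L1^2 - L2^2) / (2*L1*L2)
cos(theta2) = (72.25 - 42.25 - 7.29) / 35.1
cos(theta2) = 0.647009
theta2 = 49.6836 degrees


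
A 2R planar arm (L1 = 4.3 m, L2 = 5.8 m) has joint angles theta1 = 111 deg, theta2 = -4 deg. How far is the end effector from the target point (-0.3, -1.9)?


End effector via forward kinematics:
x = L1*cos(t1) + L2*cos(t1+t2) = -3.2367
y = L1*sin(t1) + L2*sin(t1+t2) = 9.561
Distance to target:
d = sqrt((-0.3 - -3.2367)^2 + (-1.9 - 9.561)^2)
= sqrt(8.6244 + 131.3537)
= 11.8312 m


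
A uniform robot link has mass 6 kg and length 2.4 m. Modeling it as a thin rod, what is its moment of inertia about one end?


I = (1/3) * m * L^2
= (1/3) * 6 * 2.4^2
= 0.333333 * 6 * 5.76
= 11.52 kg*m^2


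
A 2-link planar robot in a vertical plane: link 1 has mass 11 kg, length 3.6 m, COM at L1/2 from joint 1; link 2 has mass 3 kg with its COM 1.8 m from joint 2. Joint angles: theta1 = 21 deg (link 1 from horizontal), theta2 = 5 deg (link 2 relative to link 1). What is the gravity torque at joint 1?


Horizontal distance from joint 1 to link-1 COM:
  x_c1 = (L1/2)*cos(t1) = 1.8 * 0.9336 = 1.6804 m
Horizontal distance from joint 1 to link-2 COM:
  x_c2 = L1*cos(t1) + Lc2*cos(t1+t2)
       = 3.6*0.9336 + 1.8*0.8988 = 4.9787 m
tau1 = m1*g*x_c1 + m2*g*x_c2
     = 11*9.81*1.6804 + 3*9.81*4.9787
     = 181.3368 + 146.5237
     = 327.8605 Nm


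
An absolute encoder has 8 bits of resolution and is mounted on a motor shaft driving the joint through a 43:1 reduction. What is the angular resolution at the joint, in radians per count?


counts = 2^8 = 256
effective counts at joint = 256 * 43 = 11008
resolution = 2*pi / 11008
= 5.7078e-04 rad/count


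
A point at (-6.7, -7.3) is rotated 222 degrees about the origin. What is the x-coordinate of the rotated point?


x' = x*cos(theta) - y*sin(theta)
cos(222 deg) = -0.7431, sin(222 deg) = -0.6691
x' = -6.7 * -0.7431 - -7.3 * -0.6691
= 4.9791 - 4.8847
= 0.0944


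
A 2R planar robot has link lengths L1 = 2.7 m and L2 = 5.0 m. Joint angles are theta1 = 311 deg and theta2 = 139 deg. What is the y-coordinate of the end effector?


Convert angles to radians: theta1 = 5.428, theta2 = 2.426
y = L1*sin(theta1) + L2*sin(theta1+theta2)
y = -2.0377 + 5.0
y = 2.9623


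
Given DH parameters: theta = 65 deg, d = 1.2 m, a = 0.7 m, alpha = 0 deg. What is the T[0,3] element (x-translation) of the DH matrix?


T[0,3] = a * cos(theta)
= 0.7 * cos(65 deg)
= 0.7 * 0.4226
= 0.2958


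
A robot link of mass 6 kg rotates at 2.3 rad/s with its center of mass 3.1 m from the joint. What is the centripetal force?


F = m * omega^2 * r
= 6 * 2.3^2 * 3.1
= 6 * 5.29 * 3.1
= 98.394 N


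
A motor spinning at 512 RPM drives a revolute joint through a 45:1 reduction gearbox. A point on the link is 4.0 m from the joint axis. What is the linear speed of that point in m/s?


omega_motor = 512 * 2*pi/60 = 53.6165 rad/s
omega_joint = omega_motor / 45 = 1.1915 rad/s
v = omega_joint * r = 1.1915 * 4.0
= 4.7659 m/s


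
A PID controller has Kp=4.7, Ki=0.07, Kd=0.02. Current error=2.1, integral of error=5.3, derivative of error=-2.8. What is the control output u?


u = Kp*e + Ki*int(e) + Kd*de/dt
= 4.7*2.1 + 0.07*5.3 + 0.02*(-2.8)
= 9.87 + 0.371 + -0.056
= 10.185


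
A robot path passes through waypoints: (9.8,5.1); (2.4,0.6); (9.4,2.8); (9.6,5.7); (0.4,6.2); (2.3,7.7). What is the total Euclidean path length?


Segment lengths:
  seg1 = sqrt((-7.4)^2 + (-4.5)^2) = 8.6608
  seg2 = sqrt((7.0)^2 + (2.2)^2) = 7.3376
  seg3 = sqrt((0.2)^2 + (2.9)^2) = 2.9069
  seg4 = sqrt((-9.2)^2 + (0.5)^2) = 9.2136
  seg5 = sqrt((1.9)^2 + (1.5)^2) = 2.4207
Total = 30.5396


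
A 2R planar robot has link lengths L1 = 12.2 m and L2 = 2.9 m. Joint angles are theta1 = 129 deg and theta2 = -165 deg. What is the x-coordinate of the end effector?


Convert angles to radians: theta1 = 2.2515, theta2 = -2.8798
x = L1*cos(theta1) + L2*cos(theta1+theta2)
x = -7.6777 + 2.3461
x = -5.3316


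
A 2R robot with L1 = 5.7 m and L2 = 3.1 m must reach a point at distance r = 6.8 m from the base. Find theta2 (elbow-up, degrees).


cos(theta2) = (r^2 - L1^2 - L2^2) / (2*L1*L2)
cos(theta2) = (46.24 - 32.49 - 9.61) / 35.34
cos(theta2) = 0.117148
theta2 = 83.2725 degrees


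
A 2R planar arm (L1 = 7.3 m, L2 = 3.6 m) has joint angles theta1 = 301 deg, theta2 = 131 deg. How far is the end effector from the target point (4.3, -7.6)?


End effector via forward kinematics:
x = L1*cos(t1) + L2*cos(t1+t2) = 4.8722
y = L1*sin(t1) + L2*sin(t1+t2) = -2.8335
Distance to target:
d = sqrt((4.3 - 4.8722)^2 + (-7.6 - -2.8335)^2)
= sqrt(0.3275 + 22.7194)
= 4.8007 m


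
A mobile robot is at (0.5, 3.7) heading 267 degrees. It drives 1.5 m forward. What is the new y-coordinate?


y_new = y0 + d*sin(theta)
= 3.7 + 1.5*sin(267)
= 3.7 + -1.4979
= 2.2021


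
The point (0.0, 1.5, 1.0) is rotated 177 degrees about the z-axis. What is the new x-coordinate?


Rotation about z-axis: x' = x*cos(theta) - y*sin(theta)
= 0.0 * -0.9986 - 1.5 * 0.0523
= -0.0785


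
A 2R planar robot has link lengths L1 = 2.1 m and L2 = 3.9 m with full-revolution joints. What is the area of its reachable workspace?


r_max = L1 + L2 = 6.0 m
r_min = |L1 - L2| = 1.8 m
Area = pi*(r_max^2 - r_min^2)
= pi*(36.0 - 3.24)
= pi * 32.76
= 102.9186 m^2


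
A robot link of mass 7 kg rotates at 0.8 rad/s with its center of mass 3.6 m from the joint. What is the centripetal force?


F = m * omega^2 * r
= 7 * 0.8^2 * 3.6
= 7 * 0.64 * 3.6
= 16.128 N


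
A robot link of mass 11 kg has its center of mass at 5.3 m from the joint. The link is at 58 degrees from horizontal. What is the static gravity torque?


tau = m*g*L*cos(angle)
= 11 * 9.81 * 5.3 * cos(58 deg)
= 11 * 9.81 * 5.3 * 0.5299
= 303.073 Nm


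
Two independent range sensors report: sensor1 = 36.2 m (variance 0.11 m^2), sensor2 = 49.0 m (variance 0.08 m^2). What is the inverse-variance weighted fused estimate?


w1 = (1/var1) / (1/var1 + 1/var2)
   = 9.0909 / (9.0909 + 12.5) = 0.4211
w2 = 1 - w1 = 0.5789
fused = w1*s1 + w2*s2 = 15.2421 + 28.3684
= 43.6105 m


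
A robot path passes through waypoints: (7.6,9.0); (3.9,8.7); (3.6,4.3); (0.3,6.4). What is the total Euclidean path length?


Segment lengths:
  seg1 = sqrt((-3.7)^2 + (-0.3)^2) = 3.7121
  seg2 = sqrt((-0.3)^2 + (-4.4)^2) = 4.4102
  seg3 = sqrt((-3.3)^2 + (2.1)^2) = 3.9115
Total = 12.0339


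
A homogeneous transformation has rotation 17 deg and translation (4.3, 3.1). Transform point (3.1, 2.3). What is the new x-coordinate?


x' = cos(theta)*px - sin(theta)*py + tx
= 0.9563*3.1 - 0.2924*2.3 + 4.3
= 6.5921


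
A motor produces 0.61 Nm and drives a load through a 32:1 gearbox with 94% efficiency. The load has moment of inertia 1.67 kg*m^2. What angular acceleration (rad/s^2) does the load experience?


tau_out = tau_motor * N * eta
= 0.61 * 32 * 0.94 = 18.3488 Nm
alpha = tau_out / I = 18.3488 / 1.67
= 10.9873 rad/s^2


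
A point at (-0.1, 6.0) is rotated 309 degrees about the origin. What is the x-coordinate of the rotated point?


x' = x*cos(theta) - y*sin(theta)
cos(309 deg) = 0.6293, sin(309 deg) = -0.7771
x' = -0.1 * 0.6293 - 6.0 * -0.7771
= -0.0629 - -4.6629
= 4.5999


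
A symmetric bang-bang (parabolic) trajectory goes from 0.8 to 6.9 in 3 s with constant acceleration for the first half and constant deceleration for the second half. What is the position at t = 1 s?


Symmetric rest-to-rest: each phase covers (pf-p0)/2 in time T/2. 0.5*a*(T/2)^2 = (pf-p0)/2 => a = 4*(pf-p0)/T^2
a = 4*(6.9-0.8)/3^2 = 2.7111
t = 1 is in the acceleration phase (t <= T/2).
p = p0 + 0.5*a*t^2 = 0.8 + 0.5*2.7111*1^2
= 2.1556


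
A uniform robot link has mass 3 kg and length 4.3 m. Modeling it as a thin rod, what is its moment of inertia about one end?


I = (1/3) * m * L^2
= (1/3) * 3 * 4.3^2
= 0.333333 * 3 * 18.49
= 18.49 kg*m^2


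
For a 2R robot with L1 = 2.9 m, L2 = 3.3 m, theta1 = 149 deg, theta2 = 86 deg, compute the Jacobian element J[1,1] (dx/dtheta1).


J[1,1] = -L1*sin(t1) - L2*sin(t1+t2)
= -2.9*sin(149) - 3.3*sin(235)
= 1.2096


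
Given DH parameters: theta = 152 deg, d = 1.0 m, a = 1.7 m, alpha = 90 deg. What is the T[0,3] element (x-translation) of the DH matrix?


T[0,3] = a * cos(theta)
= 1.7 * cos(152 deg)
= 1.7 * -0.8829
= -1.501


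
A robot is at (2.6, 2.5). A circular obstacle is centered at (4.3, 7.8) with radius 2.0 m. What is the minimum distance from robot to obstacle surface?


center_dist = sqrt((2.6-4.3)^2 + (2.5-7.8)^2)
= sqrt(2.89 + 28.09)
= 5.566
min_dist = center_dist - radius = 5.566 - 2.0 = 3.566 m


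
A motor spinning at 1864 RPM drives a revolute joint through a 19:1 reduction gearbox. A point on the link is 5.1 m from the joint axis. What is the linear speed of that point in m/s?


omega_motor = 1864 * 2*pi/60 = 195.1976 rad/s
omega_joint = omega_motor / 19 = 10.2736 rad/s
v = omega_joint * r = 10.2736 * 5.1
= 52.3952 m/s


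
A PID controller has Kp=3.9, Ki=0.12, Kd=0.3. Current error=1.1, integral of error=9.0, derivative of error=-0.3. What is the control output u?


u = Kp*e + Ki*int(e) + Kd*de/dt
= 3.9*1.1 + 0.12*9.0 + 0.3*(-0.3)
= 4.29 + 1.08 + -0.09
= 5.28


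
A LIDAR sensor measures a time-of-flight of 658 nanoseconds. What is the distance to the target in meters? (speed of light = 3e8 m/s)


tof = 658 ns = 6.58e-07 s
dist = c * tof / 2
= 3e8 * 6.58e-07 / 2
= 98.7 m


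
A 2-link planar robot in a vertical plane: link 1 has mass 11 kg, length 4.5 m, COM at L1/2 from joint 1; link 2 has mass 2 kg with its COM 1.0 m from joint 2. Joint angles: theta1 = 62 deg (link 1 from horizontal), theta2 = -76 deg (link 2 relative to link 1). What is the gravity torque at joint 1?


Horizontal distance from joint 1 to link-1 COM:
  x_c1 = (L1/2)*cos(t1) = 2.25 * 0.4695 = 1.0563 m
Horizontal distance from joint 1 to link-2 COM:
  x_c2 = L1*cos(t1) + Lc2*cos(t1+t2)
       = 4.5*0.4695 + 1.0*0.9703 = 3.0829 m
tau1 = m1*g*x_c1 + m2*g*x_c2
     = 11*9.81*1.0563 + 2*9.81*3.0829
     = 113.9865 + 60.4868
     = 174.4734 Nm


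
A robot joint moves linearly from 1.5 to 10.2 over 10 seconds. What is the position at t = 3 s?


s = t/T = 3/10 = 0.3
p(t) = p0 + (pf-p0)*s
= 1.5 + (10.2 - 1.5) * 0.3
= 4.11


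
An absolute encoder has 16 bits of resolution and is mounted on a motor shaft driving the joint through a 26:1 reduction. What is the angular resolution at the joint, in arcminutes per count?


counts = 2^16 = 65536
effective counts at joint = 65536 * 26 = 1703936
resolution = 360*60 / 1703936
= 0.0127 arcmin/count


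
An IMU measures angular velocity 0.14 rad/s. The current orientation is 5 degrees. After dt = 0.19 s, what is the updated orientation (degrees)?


delta_theta = w * dt = 0.14 * 0.19 = 0.0266 rad
= 1.5241 deg
theta_new = 5 + 1.5241 = 6.5241 deg


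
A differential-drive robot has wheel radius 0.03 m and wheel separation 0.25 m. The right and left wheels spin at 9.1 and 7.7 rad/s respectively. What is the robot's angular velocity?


vR = r*wR = 0.03*9.1 = 0.273 m/s
vL = r*wL = 0.03*7.7 = 0.231 m/s
v = (vR+vL)/2 = 0.252 m/s
omega = (vR-vL)/L = 0.168 rad/s
angular velocity = 0.168 rad/s


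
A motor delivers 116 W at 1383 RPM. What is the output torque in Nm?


omega = 1383 * 2*pi/60 = 144.8274 rad/s
tau = P / omega = 116 / 144.8274
= 0.801 Nm


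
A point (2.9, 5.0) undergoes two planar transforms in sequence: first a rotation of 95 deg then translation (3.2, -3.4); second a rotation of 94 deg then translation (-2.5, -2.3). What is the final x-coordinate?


After transform 1:
x1 = cos(95)*2.9 - sin(95)*5.0 + 3.2 = -2.0337
y1 = sin(95)*2.9 + cos(95)*5.0 + -3.4 = -0.9468
After transform 2:
x2 = cos(94)*-2.0337 - sin(94)*-0.9468 + -2.5
= -1.4136


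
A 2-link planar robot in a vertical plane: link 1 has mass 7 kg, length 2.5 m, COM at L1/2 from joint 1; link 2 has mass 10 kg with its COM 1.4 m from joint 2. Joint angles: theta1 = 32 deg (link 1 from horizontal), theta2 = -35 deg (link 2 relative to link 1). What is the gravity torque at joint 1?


Horizontal distance from joint 1 to link-1 COM:
  x_c1 = (L1/2)*cos(t1) = 1.25 * 0.848 = 1.0601 m
Horizontal distance from joint 1 to link-2 COM:
  x_c2 = L1*cos(t1) + Lc2*cos(t1+t2)
       = 2.5*0.848 + 1.4*0.9986 = 3.5182 m
tau1 = m1*g*x_c1 + m2*g*x_c2
     = 7*9.81*1.0601 + 10*9.81*3.5182
     = 72.7943 + 345.1356
     = 417.9299 Nm


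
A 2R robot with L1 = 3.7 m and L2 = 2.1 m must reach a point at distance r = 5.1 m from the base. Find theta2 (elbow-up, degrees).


cos(theta2) = (r^2 - L1^2 - L2^2) / (2*L1*L2)
cos(theta2) = (26.01 - 13.69 - 4.41) / 15.54
cos(theta2) = 0.509009
theta2 = 59.4022 degrees


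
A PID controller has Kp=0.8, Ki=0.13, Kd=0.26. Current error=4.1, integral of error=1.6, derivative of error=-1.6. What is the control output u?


u = Kp*e + Ki*int(e) + Kd*de/dt
= 0.8*4.1 + 0.13*1.6 + 0.26*(-1.6)
= 3.28 + 0.208 + -0.416
= 3.072


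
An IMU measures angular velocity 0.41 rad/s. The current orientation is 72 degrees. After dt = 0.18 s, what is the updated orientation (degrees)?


delta_theta = w * dt = 0.41 * 0.18 = 0.0738 rad
= 4.2284 deg
theta_new = 72 + 4.2284 = 76.2284 deg


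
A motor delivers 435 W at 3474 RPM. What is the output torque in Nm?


omega = 3474 * 2*pi/60 = 363.7964 rad/s
tau = P / omega = 435 / 363.7964
= 1.1957 Nm


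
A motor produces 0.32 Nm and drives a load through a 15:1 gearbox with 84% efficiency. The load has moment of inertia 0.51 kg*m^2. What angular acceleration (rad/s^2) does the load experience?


tau_out = tau_motor * N * eta
= 0.32 * 15 * 0.84 = 4.032 Nm
alpha = tau_out / I = 4.032 / 0.51
= 7.9059 rad/s^2


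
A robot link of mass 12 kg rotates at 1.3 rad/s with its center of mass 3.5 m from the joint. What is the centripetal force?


F = m * omega^2 * r
= 12 * 1.3^2 * 3.5
= 12 * 1.69 * 3.5
= 70.98 N


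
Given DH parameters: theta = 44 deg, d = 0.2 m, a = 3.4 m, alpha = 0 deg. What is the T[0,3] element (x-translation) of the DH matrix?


T[0,3] = a * cos(theta)
= 3.4 * cos(44 deg)
= 3.4 * 0.7193
= 2.4458


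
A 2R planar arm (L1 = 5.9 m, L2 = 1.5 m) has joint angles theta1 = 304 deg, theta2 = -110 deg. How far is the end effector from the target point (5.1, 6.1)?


End effector via forward kinematics:
x = L1*cos(t1) + L2*cos(t1+t2) = 1.8438
y = L1*sin(t1) + L2*sin(t1+t2) = -5.2542
Distance to target:
d = sqrt((5.1 - 1.8438)^2 + (6.1 - -5.2542)^2)
= sqrt(10.6029 + 128.918)
= 11.8119 m


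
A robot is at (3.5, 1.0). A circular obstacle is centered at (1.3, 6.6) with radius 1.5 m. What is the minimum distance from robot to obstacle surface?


center_dist = sqrt((3.5-1.3)^2 + (1.0-6.6)^2)
= sqrt(4.84 + 31.36)
= 6.0166
min_dist = center_dist - radius = 6.0166 - 1.5 = 4.5166 m


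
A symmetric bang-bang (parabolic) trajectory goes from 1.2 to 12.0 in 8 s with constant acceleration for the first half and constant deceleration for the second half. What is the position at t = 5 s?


Symmetric rest-to-rest: each phase covers (pf-p0)/2 in time T/2. 0.5*a*(T/2)^2 = (pf-p0)/2 => a = 4*(pf-p0)/T^2
a = 4*(12.0-1.2)/8^2 = 0.675
t = 5 is in the deceleration phase (t > T/2).
p = pf - 0.5*a*(T-t)^2 = 12.0 - 0.5*0.675*3^2
= 8.9625


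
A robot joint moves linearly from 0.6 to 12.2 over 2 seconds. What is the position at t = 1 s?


s = t/T = 1/2 = 0.5
p(t) = p0 + (pf-p0)*s
= 0.6 + (12.2 - 0.6) * 0.5
= 6.4
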